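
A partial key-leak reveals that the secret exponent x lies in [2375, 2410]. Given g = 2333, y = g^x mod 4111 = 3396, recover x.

2377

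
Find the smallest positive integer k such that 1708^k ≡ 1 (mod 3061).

340

The order of 1708 must divide p − 1 = 3060 = 2^2 · 3^2 · 5 · 17.
Divisors: 1, 2, 3, 4, 5, 6, 9, 10, 12, 15, 17, 18, 20, 30, 34, 36, 45, 51, 60, 68, 85, 90, 102, 153, 170, 180, 204, 255, 306, 340, 510, 612, 765, 1020, 1530, 3060.
Check each in increasing order: 1708^1 ≡ 1708;  1708^2 ≡ 131;  1708^3 ≡ 295;  1708^4 ≡ 1856;  1708^5 ≡ 1913;  1708^6 ≡ 1317;  1708^9 ≡ 2829;  1708^10 ≡ 1674;  1708^12 ≡ 1963;  1708^15 ≡ 556;  1708^17 ≡ 2433;  1708^18 ≡ 1787;  1708^20 ≡ 1461;  1708^30 ≡ 3036;  1708^34 ≡ 2576;  1708^36 ≡ 746;  1708^45 ≡ 1405;  1708^51 ≡ 1541;  1708^60 ≡ 625;  1708^68 ≡ 2589;  1708^85 ≡ 2560;  1708^90 ≡ 2741;  1708^102 ≡ 2406;  1708^153 ≡ 775;  1708^170 ≡ 3060;  1708^180 ≡ 1387;  1708^204 ≡ 485;  1708^255 ≡ 501;  1708^306 ≡ 669;  1708^340 ≡ 1.
Smallest exponent giving 1 is 340.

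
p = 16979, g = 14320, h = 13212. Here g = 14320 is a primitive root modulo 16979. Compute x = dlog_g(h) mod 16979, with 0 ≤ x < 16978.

Baby-step giant-step with m = ceil(sqrt(16978)) = 131.
Baby table (14320^j mod 16979 for j=0..130):
  0:1  1:14320  2:7017  3:1718  4:16168  5:116  6:14157  7:15959
  8:12519  9:7798  10:13456  11:12228  12:533  13:8989  14:4681  15:15807
  16:9191  17:10891  18:7005  19:16647  20:16859  21:13458  22:6910  23:14567
  24:12425  25:3059  26:16039  27:3547  28:8851  29:15064  30:15264  31:9813
  32:3956  33:7976  34:15566  35:4808  36:715  37:463  38:8350  39:5882
  40:14400  41:15024  42:2771  43:797  44:3152  45:6458  46:10926  47:15814
  48:7557  49:9073  50:2052  51:10970  52:692  53:10683  54:16749  55:326
  56:16074  57:12356  58:16740  59:7278  60:3858  61:13873  62:7060  63:6234
  64:12277  65:6074  66:13242  67:3968  68:10026  69:14875  70:8445  71:7962
  72:1855  73:8444  74:10621  75:11817  76:6726  77:11432  78:11701  79:9548
  80:12452  81:16161  82:1750  83:15975  84:3933  85:1217  86:6986  87:16231
  88:2389  89:14774  90:5340  91:12363  92:15106  93:5460  94:15884  95:8196
  96:7872  97:3459  98:5137  99:8812  100:16891  101:13265  102:10727  103:1627
  104:3452  105:6771  106:10630  107:4865  108:1963  109:9915  110:4402  111:10592
  112:4033  113:6981  114:12547  115:1262  116:6184  117:9395  118:11783  119:12237
  120:10560  121:4226  122:3164  123:8508  124:10235  125:2472  126:14804  127:10465
  128:2146  129:15709  130:15088
Giant step factor: 14320^(-131) ≡ 5560 (mod 16979).
Scan 13212·5560^i mod 16979 for i = 0, 1, …:
  i=0: 13212   i=1: 7566   i=2: 9977   i=3: 1727
  i=4: 8985   i=5: 4382   i=6: 16034   i=7: 9290
  i=8: 2282   i=9: 4607     …   i=49: 1749
  i=50: 12452
Match at i=50, j=80: x = 50·131 + 80 = 6630.

6630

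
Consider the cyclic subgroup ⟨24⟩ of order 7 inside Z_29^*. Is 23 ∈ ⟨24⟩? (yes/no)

23 ∈ ⟨24⟩ iff 23^7 ≡ 1 (mod 29), since |⟨24⟩| = 7.
23^7 mod 29 = 1.
Since 1 = 1, 23 lies in the subgroup.

yes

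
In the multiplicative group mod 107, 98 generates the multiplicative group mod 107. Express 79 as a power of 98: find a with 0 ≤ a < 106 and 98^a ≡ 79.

6

Baby-step giant-step with m = ceil(sqrt(106)) = 11.
Baby table (98^j mod 107 for j=0..10):
  0:1  1:98  2:81  3:20  4:34  5:15  6:79  7:38
  8:86  9:82  10:11
Giant step factor: 98^(-11) ≡ 67 (mod 107).
Scan 79·67^i mod 107 for i = 0, 1, …:
  i=0: 79
Match at i=0, j=6: a = 0·11 + 6 = 6.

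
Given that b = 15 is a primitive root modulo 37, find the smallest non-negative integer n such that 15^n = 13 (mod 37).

23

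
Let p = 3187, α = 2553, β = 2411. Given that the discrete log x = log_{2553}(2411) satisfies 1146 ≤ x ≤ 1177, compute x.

1177

Compute 2553^1146 mod 3187 = 3081, then multiply by 2553 repeatedly:
  2553^1146=3081  2553^1147=277  2553^1148=2854  2553^1149=780  2553^1150=2652
  2553^1151=1368  2553^1152=2739  2553^1153=389  2553^1154=1960  2553^1155=290
  2553^1156=986  2553^1157=2715  2553^1158=2857  2553^1159=2065  2553^1160=647
  2553^1161=925  2553^1162=3145  2553^1163=1132  2553^1164=2574  2553^1165=3015
  2553^1166=690  2553^1167=2346  2553^1168=965  2553^1169=94  2553^1170=957
  2553^1171=1979  2553^1172=992  2553^1173=2098  2553^1174=2034  2553^1175=1179
  2553^1176=1459  2553^1177=2411
Found 2411 at exponent 1177.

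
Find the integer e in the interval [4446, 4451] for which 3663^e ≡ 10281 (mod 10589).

Compute 3663^4446 mod 10589 = 10281, then multiply by 3663 repeatedly:
  3663^4446=10281
Found 10281 at exponent 4446.

4446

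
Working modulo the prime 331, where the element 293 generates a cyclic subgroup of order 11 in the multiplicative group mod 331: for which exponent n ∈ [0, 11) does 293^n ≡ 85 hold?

8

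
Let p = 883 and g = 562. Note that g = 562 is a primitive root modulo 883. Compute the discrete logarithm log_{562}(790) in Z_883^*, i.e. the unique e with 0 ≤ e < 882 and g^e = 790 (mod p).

340

Baby-step giant-step with m = ceil(sqrt(882)) = 30.
Baby table (562^j mod 883 for j=0..29):
  0:1  1:562  2:613  3:136  4:494  5:366  6:836  7:76
  8:328  9:672  10:623  11:458  12:443  13:843  14:478  15:204
  16:741  17:549  18:371  19:114  20:492  21:125  22:493  23:687
  24:223  25:823  26:717  27:306  28:670  29:382
Giant step factor: 562^(-30) ≡ 215 (mod 883).
Scan 790·215^i mod 883 for i = 0, 1, …:
  i=0: 790   i=1: 314   i=2: 402   i=3: 779
  i=4: 598   i=5: 535   i=6: 235   i=7: 194
  i=8: 209   i=9: 785   i=10: 122   i=11: 623
Match at i=11, j=10: e = 11·30 + 10 = 340.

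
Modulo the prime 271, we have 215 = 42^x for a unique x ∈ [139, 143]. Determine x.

143

Compute 42^139 mod 271 = 197, then multiply by 42 repeatedly:
  42^139=197  42^140=144  42^141=86  42^142=89  42^143=215
Found 215 at exponent 143.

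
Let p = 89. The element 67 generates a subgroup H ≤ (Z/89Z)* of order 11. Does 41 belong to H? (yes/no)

no

⟨67⟩ has order 11; its elements mod 89 are {1, 2, 4, 8, 16, 32, 39, 45, 64, 67, 78}.
41 is not in this set.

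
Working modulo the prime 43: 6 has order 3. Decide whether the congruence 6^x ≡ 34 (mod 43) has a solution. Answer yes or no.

no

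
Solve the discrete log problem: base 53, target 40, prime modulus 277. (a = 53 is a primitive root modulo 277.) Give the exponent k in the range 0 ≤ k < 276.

262

Baby-step giant-step with m = ceil(sqrt(276)) = 17.
Baby table (53^j mod 277 for j=0..16):
  0:1  1:53  2:39  3:128  4:136  5:6  6:41  7:234
  8:214  9:262  10:36  11:246  12:19  13:176  14:187  15:216
  16:91
Giant step factor: 53^(-17) ≡ 260 (mod 277).
Scan 40·260^i mod 277 for i = 0, 1, …:
  i=0: 40   i=1: 151   i=2: 203   i=3: 150
  i=4: 220   i=5: 138   i=6: 147   i=7: 271
  i=8: 102   i=9: 205     …   i=14: 84
  i=15: 234
Match at i=15, j=7: k = 15·17 + 7 = 262.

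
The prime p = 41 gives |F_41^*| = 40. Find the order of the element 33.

20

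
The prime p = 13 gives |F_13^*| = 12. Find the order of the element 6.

12

The order of 6 must divide p − 1 = 12 = 2^2 · 3.
Divisors: 1, 2, 3, 4, 6, 12.
Check each in increasing order: 6^1 ≡ 6;  6^2 ≡ 10;  6^3 ≡ 8;  6^4 ≡ 9;  6^6 ≡ 12;  6^12 ≡ 1.
Smallest exponent giving 1 is 12.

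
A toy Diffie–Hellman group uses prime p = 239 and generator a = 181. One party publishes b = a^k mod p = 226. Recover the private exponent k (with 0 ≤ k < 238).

Baby-step giant-step with m = ceil(sqrt(238)) = 16.
Baby table (181^j mod 239 for j=0..15):
  0:1  1:181  2:18  3:151  4:85  5:89  6:96  7:168
  8:55  9:156  10:34  11:179  12:134  13:115  14:22  15:158
Giant step factor: 181^(-16) ≡ 102 (mod 239).
Scan 226·102^i mod 239 for i = 0, 1, …:
  i=0: 226   i=1: 108   i=2: 22
Match at i=2, j=14: k = 2·16 + 14 = 46.

46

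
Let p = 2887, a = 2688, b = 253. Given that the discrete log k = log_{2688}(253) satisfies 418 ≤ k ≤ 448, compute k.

438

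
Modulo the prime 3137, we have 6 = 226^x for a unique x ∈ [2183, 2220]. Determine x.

2207

Compute 226^2183 mod 3137 = 815, then multiply by 226 repeatedly:
  226^2183=815  226^2184=2244  226^2185=2087  226^2186=1112  226^2187=352
  226^2188=1127  226^2189=605  226^2190=1839  226^2191=1530  226^2192=710
  226^2193=473  226^2194=240  226^2195=911  226^2196=1981  226^2197=2252
  226^2198=758  226^2199=1910  226^2200=1891  226^2201=734  226^2202=2760
  226^2203=2634  226^2204=2391  226^2205=802  226^2206=2443  226^2207=6
Found 6 at exponent 2207.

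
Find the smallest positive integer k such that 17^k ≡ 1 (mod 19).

9

The order of 17 must divide p − 1 = 18 = 2 · 3^2.
Divisors: 1, 2, 3, 6, 9, 18.
Check each in increasing order: 17^1 ≡ 17;  17^2 ≡ 4;  17^3 ≡ 11;  17^6 ≡ 7;  17^9 ≡ 1.
Smallest exponent giving 1 is 9.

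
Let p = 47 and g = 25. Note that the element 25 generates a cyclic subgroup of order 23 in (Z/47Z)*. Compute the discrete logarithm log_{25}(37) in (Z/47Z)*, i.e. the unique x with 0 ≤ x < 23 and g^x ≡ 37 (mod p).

21

Successive powers of 25 modulo 47:
  25^0=1  25^1=25  25^2=14  25^3=21  25^4=8  25^5=12
  25^6=18  25^7=27  25^8=17  25^9=2  25^10=3  25^11=28
  25^12=42  25^13=16  25^14=24  25^15=36  25^16=7  25^17=34
  25^18=4  25^19=6  25^20=9  25^21=37
So 25^21 ≡ 37 (mod 47), giving x = 21.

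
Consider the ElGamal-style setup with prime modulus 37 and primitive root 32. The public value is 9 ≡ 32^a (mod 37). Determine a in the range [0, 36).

32

Successive powers of 32 modulo 37:
  32^0=1  32^1=32  32^2=25  32^3=23  32^4=33  32^5=20
  32^6=11  32^7=19  32^8=16  32^9=31  32^10=30  32^11=35
  32^12=10  32^13=24  32^14=28  32^15=8  32^16=34  32^17=15
  32^18=36  32^19=5  32^20=12  32^21=14  32^22=4  32^23=17
  32^24=26  32^25=18  32^26=21  32^27=6  32^28=7  32^29=2
  32^30=27  32^31=13  32^32=9
So 32^32 ≡ 9 (mod 37), giving a = 32.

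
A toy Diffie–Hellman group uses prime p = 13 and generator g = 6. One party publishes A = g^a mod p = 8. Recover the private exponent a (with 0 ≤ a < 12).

3

Successive powers of 6 modulo 13:
  6^0=1  6^1=6  6^2=10  6^3=8
So 6^3 ≡ 8 (mod 13), giving a = 3.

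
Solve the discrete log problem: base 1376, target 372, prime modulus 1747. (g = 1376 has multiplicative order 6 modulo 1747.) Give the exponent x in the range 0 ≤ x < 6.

5

Successive powers of 1376 modulo 1747:
  1376^0=1  1376^1=1376  1376^2=1375  1376^3=1746  1376^4=371  1376^5=372
So 1376^5 ≡ 372 (mod 1747), giving x = 5.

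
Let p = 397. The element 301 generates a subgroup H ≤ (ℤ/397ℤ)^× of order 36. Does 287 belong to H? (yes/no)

no

287 ∈ ⟨301⟩ iff 287^36 ≡ 1 (mod 397), since |⟨301⟩| = 36.
287^36 mod 397 = 256.
Since 256 ≠ 1, 287 does not lie in the subgroup.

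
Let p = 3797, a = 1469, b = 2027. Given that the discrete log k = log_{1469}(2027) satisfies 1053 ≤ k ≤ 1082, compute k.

1063

Compute 1469^1053 mod 3797 = 1338, then multiply by 1469 repeatedly:
  1469^1053=1338  1469^1054=2473  1469^1055=2905  1469^1056=3414  1469^1057=3126
  1469^1058=1521  1469^1059=1713  1469^1060=2783  1469^1061=2655  1469^1062=676
  1469^1063=2027
Found 2027 at exponent 1063.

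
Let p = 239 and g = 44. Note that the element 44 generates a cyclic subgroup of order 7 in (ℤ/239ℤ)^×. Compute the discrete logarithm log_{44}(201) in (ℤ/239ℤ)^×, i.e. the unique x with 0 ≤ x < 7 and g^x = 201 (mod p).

6

Successive powers of 44 modulo 239:
  44^0=1  44^1=44  44^2=24  44^3=100  44^4=98  44^5=10
  44^6=201
So 44^6 ≡ 201 (mod 239), giving x = 6.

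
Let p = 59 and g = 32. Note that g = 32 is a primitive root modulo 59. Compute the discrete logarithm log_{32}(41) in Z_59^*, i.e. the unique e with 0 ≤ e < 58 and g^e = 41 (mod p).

26

Baby-step giant-step with m = ceil(sqrt(58)) = 8.
Baby table (32^j mod 59 for j=0..7):
  0:1  1:32  2:21  3:23  4:28  5:11  6:57  7:54
Giant step factor: 32^(-8) ≡ 7 (mod 59).
Scan 41·7^i mod 59 for i = 0, 1, …:
  i=0: 41   i=1: 51   i=2: 3   i=3: 21
Match at i=3, j=2: e = 3·8 + 2 = 26.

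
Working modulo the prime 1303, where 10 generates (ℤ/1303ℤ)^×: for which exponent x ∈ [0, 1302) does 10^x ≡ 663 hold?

28

Baby-step giant-step with m = ceil(sqrt(1302)) = 37.
Baby table (10^j mod 1303 for j=0..36):
  0:1  1:10  2:100  3:1000  4:879  5:972  6:599  7:778
  8:1265  9:923  10:109  11:1090  12:476  13:851  14:692  15:405
  16:141  17:107  18:1070  19:276  20:154  21:237  22:1067  23:246
  24:1157  25:1146  26:1036  27:1239  28:663  29:115  30:1150  31:1076
  32:336  33:754  34:1025  35:1129  36:866
Giant step factor: 10^(-37) ≡ 342 (mod 1303).
Scan 663·342^i mod 1303 for i = 0, 1, …:
  i=0: 663
Match at i=0, j=28: x = 0·37 + 28 = 28.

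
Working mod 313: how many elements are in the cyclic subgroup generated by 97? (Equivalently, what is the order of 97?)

The order of 97 must divide p − 1 = 312 = 2^3 · 3 · 13.
Divisors: 1, 2, 3, 4, 6, 8, 12, 13, 24, 26, 39, 52, 78, 104, 156, 312.
Check each in increasing order: 97^1 ≡ 97;  97^2 ≡ 19;  97^3 ≡ 278;  97^4 ≡ 48;  97^6 ≡ 286;  97^8 ≡ 113;  97^12 ≡ 103;  97^13 ≡ 288;  97^24 ≡ 280;  97^26 ≡ 312;  97^39 ≡ 25;  97^52 ≡ 1.
Smallest exponent giving 1 is 52.

52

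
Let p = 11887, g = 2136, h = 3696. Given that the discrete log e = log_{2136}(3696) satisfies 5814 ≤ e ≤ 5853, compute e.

Compute 2136^5814 mod 11887 = 7130, then multiply by 2136 repeatedly:
  2136^5814=7130  2136^5815=2433  2136^5816=2269  2136^5817=8575  2136^5818=10220
  2136^5819=5388  2136^5820=2152  2136^5821=8290  2136^5822=7697  2136^5823=1071
  2136^5824=5352  2136^5825=8465  2136^5826=1113  2136^5827=11855  2136^5828=2970
  2136^5829=8149  2136^5830=3696
Found 3696 at exponent 5830.

5830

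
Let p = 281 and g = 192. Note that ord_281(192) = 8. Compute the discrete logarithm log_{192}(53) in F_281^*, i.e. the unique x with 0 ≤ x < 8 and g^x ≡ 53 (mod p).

2

Successive powers of 192 modulo 281:
  192^0=1  192^1=192  192^2=53
So 192^2 ≡ 53 (mod 281), giving x = 2.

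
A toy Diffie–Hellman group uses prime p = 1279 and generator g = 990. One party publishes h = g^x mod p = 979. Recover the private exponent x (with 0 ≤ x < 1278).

1244

Baby-step giant-step with m = ceil(sqrt(1278)) = 36.
Baby table (990^j mod 1279 for j=0..35):
  0:1  1:990  2:386  3:998  4:632  5:249  6:942  7:189
  8:376  9:51  10:609  11:501  12:1017  13:257  14:1188  15:719
  16:686  17:1270  18:43  19:363  20:1250  21:707  22:317  23:475
  24:857  25:453  26:820  27:914  28:607  29:1079  30:245  31:819
  32:1203  33:221  34:81  35:892
Giant step factor: 990^(-36) ≡ 92 (mod 1279).
Scan 979·92^i mod 1279 for i = 0, 1, …:
  i=0: 979   i=1: 538   i=2: 894   i=3: 392
  i=4: 252   i=5: 162   i=6: 835   i=7: 80
  i=8: 965   i=9: 529     …   i=33: 97
  i=34: 1250
Match at i=34, j=20: x = 34·36 + 20 = 1244.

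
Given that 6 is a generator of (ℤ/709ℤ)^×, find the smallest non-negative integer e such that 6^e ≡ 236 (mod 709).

574

Baby-step giant-step with m = ceil(sqrt(708)) = 27.
Baby table (6^j mod 709 for j=0..26):
  0:1  1:6  2:36  3:216  4:587  5:686  6:571  7:590
  8:704  9:679  10:529  11:338  12:610  13:115  14:690  15:595
  16:25  17:150  18:191  19:437  20:495  21:134  22:95  23:570
  24:584  25:668  26:463
Giant step factor: 6^(-27) ≡ 110 (mod 709).
Scan 236·110^i mod 709 for i = 0, 1, …:
  i=0: 236   i=1: 436   i=2: 457   i=3: 640
  i=4: 209   i=5: 302   i=6: 606   i=7: 14
  i=8: 122   i=9: 658     …   i=20: 521
  i=21: 590
Match at i=21, j=7: e = 21·27 + 7 = 574.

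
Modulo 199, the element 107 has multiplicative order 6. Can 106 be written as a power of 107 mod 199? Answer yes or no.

yes

⟨107⟩ has order 6; its elements mod 199 are {1, 92, 93, 106, 107, 198}.
106 is in this set.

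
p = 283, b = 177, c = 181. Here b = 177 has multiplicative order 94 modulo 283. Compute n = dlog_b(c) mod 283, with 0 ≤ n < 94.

6

Successive powers of 177 modulo 283:
  177^0=1  177^1=177  177^2=199  177^3=131  177^4=264  177^5=33
  177^6=181
So 177^6 ≡ 181 (mod 283), giving n = 6.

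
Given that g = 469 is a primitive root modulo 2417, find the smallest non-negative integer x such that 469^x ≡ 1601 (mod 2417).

1486

Baby-step giant-step with m = ceil(sqrt(2416)) = 50.
Baby table (469^j mod 2417 for j=0..49):
  0:1  1:469  2:14  3:1732  4:196  5:78  6:327  7:1092
  8:2161  9:786  10:1250  11:1336  12:581  13:1785  14:883  15:820
  16:277  17:1812  18:1461  19:1198  20:1118  21:2270  22:1150  23:359
  24:1598  25:192  26:619  27:271  28:1415  29:1377  30:474  31:2359
  32:1802  33:1605  34:1058  35:717  36:310  37:370  38:1923  39:346
  40:335  41:10  42:2273  43:140  44:401  45:1960  46:780  47:853
  48:1252  49:2274
Giant step factor: 469^(-50) ≡ 2290 (mod 2417).
Scan 1601·2290^i mod 2417 for i = 0, 1, …:
  i=0: 1601   i=1: 2118   i=2: 1718   i=3: 1761
  i=4: 1134   i=5: 1002   i=6: 847   i=7: 1196
  i=8: 379   i=9: 207     …   i=28: 264
  i=29: 310
Match at i=29, j=36: x = 29·50 + 36 = 1486.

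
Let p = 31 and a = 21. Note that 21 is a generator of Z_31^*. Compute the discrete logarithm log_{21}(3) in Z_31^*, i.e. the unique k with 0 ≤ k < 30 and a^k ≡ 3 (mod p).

29

Successive powers of 21 modulo 31:
  21^0=1  21^1=21  21^2=7  21^3=23  21^4=18  21^5=6
  21^6=2  21^7=11  21^8=14  21^9=15  21^10=5  21^11=12
  21^12=4  21^13=22  21^14=28  21^15=30  21^16=10  21^17=24
  21^18=8  21^19=13  21^20=25  21^21=29  21^22=20  21^23=17
  21^24=16  21^25=26  21^26=19  21^27=27  21^28=9  21^29=3
So 21^29 ≡ 3 (mod 31), giving k = 29.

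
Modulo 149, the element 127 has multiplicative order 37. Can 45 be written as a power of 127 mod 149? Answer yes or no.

45 ∈ ⟨127⟩ iff 45^37 ≡ 1 (mod 149), since |⟨127⟩| = 37.
45^37 mod 149 = 148.
Since 148 ≠ 1, 45 does not lie in the subgroup.

no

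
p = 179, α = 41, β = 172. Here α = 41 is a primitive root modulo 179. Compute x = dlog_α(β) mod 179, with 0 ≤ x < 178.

Baby-step giant-step with m = ceil(sqrt(178)) = 14.
Baby table (41^j mod 179 for j=0..13):
  0:1  1:41  2:70  3:6  4:67  5:62  6:36  7:44
  8:14  9:37  10:85  11:84  12:43  13:152
Giant step factor: 41^(-14) ≡ 141 (mod 179).
Scan 172·141^i mod 179 for i = 0, 1, …:
  i=0: 172   i=1: 87   i=2: 95   i=3: 149
  i=4: 66   i=5: 177   i=6: 76   i=7: 155
  i=8: 17   i=9: 70
Match at i=9, j=2: x = 9·14 + 2 = 128.

128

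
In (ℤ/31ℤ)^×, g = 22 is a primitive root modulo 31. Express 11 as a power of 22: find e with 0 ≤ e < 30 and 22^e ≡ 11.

19

Successive powers of 22 modulo 31:
  22^0=1  22^1=22  22^2=19  22^3=15  22^4=20  22^5=6
  22^6=8  22^7=21  22^8=28  22^9=27  22^10=5  22^11=17
  22^12=2  22^13=13  22^14=7  22^15=30  22^16=9  22^17=12
  22^18=16  22^19=11
So 22^19 ≡ 11 (mod 31), giving e = 19.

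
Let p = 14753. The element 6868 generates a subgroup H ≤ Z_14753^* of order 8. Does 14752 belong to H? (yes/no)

yes

14752 ∈ ⟨6868⟩ iff 14752^8 ≡ 1 (mod 14753), since |⟨6868⟩| = 8.
14752^8 mod 14753 = 1.
Since 1 = 1, 14752 lies in the subgroup.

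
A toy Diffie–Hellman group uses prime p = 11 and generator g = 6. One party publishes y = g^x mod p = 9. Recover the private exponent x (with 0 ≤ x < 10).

Successive powers of 6 modulo 11:
  6^0=1  6^1=6  6^2=3  6^3=7  6^4=9
So 6^4 ≡ 9 (mod 11), giving x = 4.

4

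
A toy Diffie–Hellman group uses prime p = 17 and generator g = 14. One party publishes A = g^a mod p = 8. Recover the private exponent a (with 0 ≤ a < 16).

10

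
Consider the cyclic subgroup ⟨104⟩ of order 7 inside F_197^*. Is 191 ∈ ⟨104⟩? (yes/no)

⟨104⟩ has order 7; its elements mod 197 are {1, 36, 104, 114, 164, 178, 191}.
191 is in this set.

yes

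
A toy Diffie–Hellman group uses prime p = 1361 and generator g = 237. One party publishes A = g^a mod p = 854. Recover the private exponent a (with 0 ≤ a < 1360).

Baby-step giant-step with m = ceil(sqrt(1360)) = 37.
Baby table (237^j mod 1361 for j=0..36):
  0:1  1:237  2:368  3:112  4:685  5:386  6:295  7:504
  8:1041  9:376  10:647  11:907  12:1282  13:331  14:870  15:679
  16:325  17:809  18:1193  19:1014  20:782  21:238  22:605  23:480
  24:797  25:1071  26:681  27:799  28:184  29:56  30:1023  31:193
  32:828  33:252  34:1201  35:188  36:1004
Giant step factor: 237^(-37) ≡ 1355 (mod 1361).
Scan 854·1355^i mod 1361 for i = 0, 1, …:
  i=0: 854   i=1: 320   i=2: 802   i=3: 632
  i=4: 291   i=5: 976   i=6: 949   i=7: 1111
  i=8: 139   i=9: 527     …   i=18: 126
  i=19: 605
Match at i=19, j=22: a = 19·37 + 22 = 725.

725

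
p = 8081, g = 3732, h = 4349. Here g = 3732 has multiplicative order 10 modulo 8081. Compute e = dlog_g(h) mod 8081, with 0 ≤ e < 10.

Successive powers of 3732 modulo 8081:
  3732^0=1  3732^1=3732  3732^2=4261  3732^3=6725  3732^4=6195  3732^5=8080
  3732^6=4349
So 3732^6 ≡ 4349 (mod 8081), giving e = 6.

6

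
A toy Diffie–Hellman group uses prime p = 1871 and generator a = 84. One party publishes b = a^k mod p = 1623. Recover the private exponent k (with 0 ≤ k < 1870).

1659

Baby-step giant-step with m = ceil(sqrt(1870)) = 44.
Baby table (84^j mod 1871 for j=0..43):
  0:1  1:84  2:1443  3:1468  4:1697  5:352  6:1503  7:895
  8:340  9:495  10:418  11:1434  12:712  13:1807  14:237  15:1198
  16:1469  17:1781  18:1795  19:1100  20:721  21:692  22:127  23:1313
  24:1774  25:1207  26:354  27:1671  28:39  29:1405  30:147  31:1122
  32:698  33:631  34:616  35:1227  36:163  37:595  38:1334  39:1667
  40:1574  41:1246  42:1759  43:1818
Giant step factor: 84^(-44) ≡ 1452 (mod 1871).
Scan 1623·1452^i mod 1871 for i = 0, 1, …:
  i=0: 1623   i=1: 1007   i=2: 913   i=3: 1008
  i=4: 494   i=5: 695   i=6: 671   i=7: 1372
  i=8: 1400   i=9: 894     …   i=36: 426
  i=37: 1122
Match at i=37, j=31: k = 37·44 + 31 = 1659.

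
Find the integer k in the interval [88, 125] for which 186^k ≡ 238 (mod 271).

Compute 186^88 mod 271 = 180, then multiply by 186 repeatedly:
  186^88=180  186^89=147  186^90=242  186^91=26  186^92=229
  186^93=47  186^94=70  186^95=12  186^96=64  186^97=251
  186^98=74  186^99=214  186^100=238
Found 238 at exponent 100.

100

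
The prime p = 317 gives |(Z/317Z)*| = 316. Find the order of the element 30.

316

The order of 30 must divide p − 1 = 316 = 2^2 · 79.
Divisors: 1, 2, 4, 79, 158, 316.
Check each in increasing order: 30^1 ≡ 30;  30^2 ≡ 266;  30^4 ≡ 65;  30^79 ≡ 203;  30^158 ≡ 316;  30^316 ≡ 1.
Smallest exponent giving 1 is 316.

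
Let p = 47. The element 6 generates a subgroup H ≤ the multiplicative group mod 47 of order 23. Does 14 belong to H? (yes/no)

yes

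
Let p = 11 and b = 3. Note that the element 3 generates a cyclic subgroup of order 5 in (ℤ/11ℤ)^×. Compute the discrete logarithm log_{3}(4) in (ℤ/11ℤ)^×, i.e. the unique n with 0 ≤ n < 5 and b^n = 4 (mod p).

Successive powers of 3 modulo 11:
  3^0=1  3^1=3  3^2=9  3^3=5  3^4=4
So 3^4 ≡ 4 (mod 11), giving n = 4.

4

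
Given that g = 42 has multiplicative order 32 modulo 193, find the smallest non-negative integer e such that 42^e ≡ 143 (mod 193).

30

Successive powers of 42 modulo 193:
  42^0=1  42^1=42  42^2=27  42^3=169  42^4=150  42^5=124
  42^6=190  42^7=67  42^8=112  42^9=72  42^10=129  42^11=14
  42^12=9  42^13=185  42^14=50  42^15=170  42^16=192  42^17=151
  42^18=166  42^19=24  42^20=43  42^21=69  42^22=3  42^23=126
  42^24=81  42^25=121  42^26=64  42^27=179  42^28=184  42^29=8
  42^30=143
So 42^30 ≡ 143 (mod 193), giving e = 30.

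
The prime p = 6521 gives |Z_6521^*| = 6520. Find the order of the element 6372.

The order of 6372 must divide p − 1 = 6520 = 2^3 · 5 · 163.
Divisors: 1, 2, 4, 5, 8, 10, 20, 40, 163, 326, 652, 815, 1304, 1630, 3260, 6520.
Check each in increasing order: 6372^1 ≡ 6372;  6372^2 ≡ 2638;  6372^4 ≡ 1137;  6372^5 ≡ 133;  6372^8 ≡ 1611;  6372^10 ≡ 4647;  6372^20 ≡ 3578;  6372^40 ≡ 1361;  6372^163 ≡ 1.
Smallest exponent giving 1 is 163.

163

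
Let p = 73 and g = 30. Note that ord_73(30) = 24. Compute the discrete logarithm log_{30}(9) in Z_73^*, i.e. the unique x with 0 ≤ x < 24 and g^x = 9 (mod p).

20

Successive powers of 30 modulo 73:
  30^0=1  30^1=30  30^2=24  30^3=63  30^4=65  30^5=52
  30^6=27  30^7=7  30^8=64  30^9=22  30^10=3  30^11=17
  30^12=72  30^13=43  30^14=49  30^15=10  30^16=8  30^17=21
  30^18=46  30^19=66  30^20=9
So 30^20 ≡ 9 (mod 73), giving x = 20.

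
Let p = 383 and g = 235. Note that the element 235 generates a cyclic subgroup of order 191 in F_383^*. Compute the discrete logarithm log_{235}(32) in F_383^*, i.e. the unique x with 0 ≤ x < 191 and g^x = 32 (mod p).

167

Baby-step giant-step with m = ceil(sqrt(191)) = 14.
Baby table (235^j mod 383 for j=0..13):
  0:1  1:235  2:73  3:303  4:350  5:288  6:272  7:342
  8:323  9:71  10:216  11:204  12:65  13:338
Giant step factor: 235^(-14) ≡ 18 (mod 383).
Scan 32·18^i mod 383 for i = 0, 1, …:
  i=0: 32   i=1: 193   i=2: 27   i=3: 103
  i=4: 322   i=5: 51   i=6: 152   i=7: 55
  i=8: 224   i=9: 202   i=10: 189   i=11: 338
Match at i=11, j=13: x = 11·14 + 13 = 167.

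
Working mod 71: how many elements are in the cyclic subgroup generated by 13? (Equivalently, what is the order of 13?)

70

The order of 13 must divide p − 1 = 70 = 2 · 5 · 7.
Divisors: 1, 2, 5, 7, 10, 14, 35, 70.
Check each in increasing order: 13^1 ≡ 13;  13^2 ≡ 27;  13^5 ≡ 34;  13^7 ≡ 66;  13^10 ≡ 20;  13^14 ≡ 25;  13^35 ≡ 70;  13^70 ≡ 1.
Smallest exponent giving 1 is 70.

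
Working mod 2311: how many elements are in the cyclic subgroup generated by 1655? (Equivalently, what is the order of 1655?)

1155

The order of 1655 must divide p − 1 = 2310 = 2 · 3 · 5 · 7 · 11.
Divisors: 1, 2, 3, 5, 6, 7, 10, 11, 14, 15, 21, 22, 30, 33, 35, 42, 55, 66, 70, 77, 105, 110, 154, 165, 210, 231, 330, 385, 462, 770, 1155, 2310.
Check each in increasing order: 1655^1 ≡ 1655;  1655^2 ≡ 490;  1655^3 ≡ 2100;  1655^5 ≡ 605;  1655^6 ≡ 612;  1655^7 ≡ 642;  1655^10 ≡ 887;  1655^11 ≡ 500;  1655^14 ≡ 806;  1655^15 ≡ 483;  1655^21 ≡ 2099;  1655^22 ≡ 412;  1655^30 ≡ 2189;  1655^33 ≡ 321;  1655^35 ≡ 142;  1655^42 ≡ 1035;  1655^55 ≡ 525;  1655^66 ≡ 1357;  1655^70 ≡ 1676;  1655^77 ≡ 1377;  1655^105 ≡ 2270;  1655^110 ≡ 616;  1655^154 ≡ 1109;  1655^165 ≡ 2171;  1655^210 ≡ 1681;  1655^231 ≡ 1833;  1655^330 ≡ 1112;  1655^385 ≡ 1428;  1655^462 ≡ 2006;  1655^770 ≡ 882;  1655^1155 ≡ 1.
Smallest exponent giving 1 is 1155.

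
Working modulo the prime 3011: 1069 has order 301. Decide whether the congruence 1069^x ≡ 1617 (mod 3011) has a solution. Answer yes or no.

1617 ∈ ⟨1069⟩ iff 1617^301 ≡ 1 (mod 3011), since |⟨1069⟩| = 301.
1617^301 mod 3011 = 2058.
Since 2058 ≠ 1, 1617 does not lie in the subgroup.

no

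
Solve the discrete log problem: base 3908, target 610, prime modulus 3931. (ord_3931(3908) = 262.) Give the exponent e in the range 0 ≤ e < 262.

Baby-step giant-step with m = ceil(sqrt(262)) = 17.
Baby table (3908^j mod 3931 for j=0..16):
  0:1  1:3908  2:529  3:3557  4:740  5:2635  6:2291  7:2341
  8:1191  9:124  10:1079  11:2700  12:796  13:1347  14:467  15:1052
  16:3321
Giant step factor: 3908^(-17) ≡ 1028 (mod 3931).
Scan 610·1028^i mod 3931 for i = 0, 1, …:
  i=0: 610   i=1: 2051   i=2: 1412   i=3: 997
  i=4: 2856   i=5: 3442   i=6: 476   i=7: 1884
  i=8: 2700
Match at i=8, j=11: e = 8·17 + 11 = 147.

147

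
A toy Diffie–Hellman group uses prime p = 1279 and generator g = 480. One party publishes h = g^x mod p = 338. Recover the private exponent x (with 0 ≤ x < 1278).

Baby-step giant-step with m = ceil(sqrt(1278)) = 36.
Baby table (480^j mod 1279 for j=0..35):
  0:1  1:480  2:180  3:707  4:425  5:639  6:1039  7:1189
  8:286  9:427  10:320  11:120  12:45  13:1136  14:426  15:1119
  16:1219  17:617  18:711  19:1066  20:80  21:30  22:331  23:284
  24:746  25:1239  26:1264  27:474  28:1137  29:906  30:20  31:647
  32:1042  33:71  34:826  35:1269
Giant step factor: 480^(-36) ≡ 85 (mod 1279).
Scan 338·85^i mod 1279 for i = 0, 1, …:
  i=0: 338   i=1: 592   i=2: 439   i=3: 224
  i=4: 1134   i=5: 465   i=6: 1155   i=7: 971
  i=8: 679   i=9: 160     …   i=26: 900
  i=27: 1039
Match at i=27, j=6: x = 27·36 + 6 = 978.

978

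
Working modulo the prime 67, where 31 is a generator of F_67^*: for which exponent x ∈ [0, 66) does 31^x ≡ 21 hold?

Baby-step giant-step with m = ceil(sqrt(66)) = 9.
Baby table (31^j mod 67 for j=0..8):
  0:1  1:31  2:23  3:43  4:60  5:51  6:40  7:34
  8:49
Giant step factor: 31^(-9) ≡ 3 (mod 67).
Scan 21·3^i mod 67 for i = 0, 1, …:
  i=0: 21   i=1: 63   i=2: 55   i=3: 31
Match at i=3, j=1: x = 3·9 + 1 = 28.

28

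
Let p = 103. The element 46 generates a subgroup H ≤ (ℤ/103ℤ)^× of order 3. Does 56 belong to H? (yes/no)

⟨46⟩ has order 3; its elements mod 103 are {1, 46, 56}.
56 is in this set.

yes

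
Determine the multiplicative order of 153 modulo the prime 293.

The order of 153 must divide p − 1 = 292 = 2^2 · 73.
Divisors: 1, 2, 4, 73, 146, 292.
Check each in increasing order: 153^1 ≡ 153;  153^2 ≡ 262;  153^4 ≡ 82;  153^73 ≡ 292;  153^146 ≡ 1.
Smallest exponent giving 1 is 146.

146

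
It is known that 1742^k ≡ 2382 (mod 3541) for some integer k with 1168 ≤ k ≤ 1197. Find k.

1192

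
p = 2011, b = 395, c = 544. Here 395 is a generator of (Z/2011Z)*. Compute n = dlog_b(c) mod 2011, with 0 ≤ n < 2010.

Baby-step giant-step with m = ceil(sqrt(2010)) = 45.
Baby table (395^j mod 2011 for j=0..44):
  0:1  1:395  2:1178  3:769  4:94  5:932  6:127  7:1901
  8:792  9:1135  10:1883  11:1726  12:41  13:107  14:34  15:1364
  16:1843  17:3  18:1185  19:1523  20:296  21:282  22:785  23:381
  24:1681  25:365  26:1394  27:1627  28:1156  29:123  30:321  31:102
  32:70  33:1507  34:9  35:1544  36:547  37:888  38:846  39:344
  40:1143  41:1021  42:1095  43:160  44:859
Giant step factor: 395^(-45) ≡ 824 (mod 2011).
Scan 544·824^i mod 2011 for i = 0, 1, …:
  i=0: 544   i=1: 1814   i=2: 563   i=3: 1382
  i=4: 542   i=5: 166   i=6: 36   i=7: 1510
  i=8: 1442   i=9: 1718   i=10: 1899   i=11: 218
  i=12: 653   i=13: 1135
Match at i=13, j=9: n = 13·45 + 9 = 594.

594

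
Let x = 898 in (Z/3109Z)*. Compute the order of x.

1554

The order of 898 must divide p − 1 = 3108 = 2^2 · 3 · 7 · 37.
Divisors: 1, 2, 3, 4, 6, 7, 12, 14, 21, 28, 37, 42, 74, 84, 111, 148, 222, 259, 444, 518, 777, 1036, 1554, 3108.
Check each in increasing order: 898^1 ≡ 898;  898^2 ≡ 1173;  898^3 ≡ 2512;  898^4 ≡ 1751;  898^6 ≡ 1983;  898^7 ≡ 2386;  898^12 ≡ 2513;  898^14 ≡ 417;  898^21 ≡ 82;  898^28 ≡ 2894;  898^37 ≡ 353;  898^42 ≡ 506;  898^74 ≡ 249;  898^84 ≡ 1098;  898^111 ≡ 845;  898^148 ≡ 2930;  898^222 ≡ 2064;  898^259 ≡ 1086;  898^444 ≡ 766;  898^518 ≡ 1085;  898^777 ≡ 3108;  898^1036 ≡ 2023;  898^1554 ≡ 1.
Smallest exponent giving 1 is 1554.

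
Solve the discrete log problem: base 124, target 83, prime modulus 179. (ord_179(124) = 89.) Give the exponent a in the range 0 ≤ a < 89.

56

Baby-step giant-step with m = ceil(sqrt(89)) = 10.
Baby table (124^j mod 179 for j=0..9):
  0:1  1:124  2:161  3:95  4:145  5:80  6:75  7:171
  8:82  9:144
Giant step factor: 124^(-10) ≡ 61 (mod 179).
Scan 83·61^i mod 179 for i = 0, 1, …:
  i=0: 83   i=1: 51   i=2: 68   i=3: 31
  i=4: 101   i=5: 75
Match at i=5, j=6: a = 5·10 + 6 = 56.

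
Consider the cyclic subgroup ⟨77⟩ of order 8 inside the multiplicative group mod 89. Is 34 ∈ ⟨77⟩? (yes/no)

34 ∈ ⟨77⟩ iff 34^8 ≡ 1 (mod 89), since |⟨77⟩| = 8.
34^8 mod 89 = 1.
Since 1 = 1, 34 lies in the subgroup.

yes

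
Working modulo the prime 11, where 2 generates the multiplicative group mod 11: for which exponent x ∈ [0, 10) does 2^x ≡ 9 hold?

6

Successive powers of 2 modulo 11:
  2^0=1  2^1=2  2^2=4  2^3=8  2^4=5  2^5=10
  2^6=9
So 2^6 ≡ 9 (mod 11), giving x = 6.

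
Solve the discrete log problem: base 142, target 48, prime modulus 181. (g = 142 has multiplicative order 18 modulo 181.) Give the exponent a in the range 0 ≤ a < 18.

6

Successive powers of 142 modulo 181:
  142^0=1  142^1=142  142^2=73  142^3=49  142^4=80  142^5=138
  142^6=48
So 142^6 ≡ 48 (mod 181), giving a = 6.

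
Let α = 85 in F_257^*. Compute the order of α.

256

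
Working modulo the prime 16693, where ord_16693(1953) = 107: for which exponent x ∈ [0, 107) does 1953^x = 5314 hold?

84

Baby-step giant-step with m = ceil(sqrt(107)) = 11.
Baby table (1953^j mod 16693 for j=0..10):
  0:1  1:1953  2:8205  3:15778  4:15849  5:4275  6:2575  7:4382
  8:11230  9:14281  10:13483
Giant step factor: 1953^(-11) ≡ 7561 (mod 16693).
Scan 5314·7561^i mod 16693 for i = 0, 1, …:
  i=0: 5314   i=1: 15796   i=2: 11834   i=3: 2394
  i=4: 5822   i=5: 701   i=6: 8580   i=7: 4382
Match at i=7, j=7: x = 7·11 + 7 = 84.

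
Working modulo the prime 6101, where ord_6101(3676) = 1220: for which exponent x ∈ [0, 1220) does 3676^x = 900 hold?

Baby-step giant-step with m = ceil(sqrt(1220)) = 35.
Baby table (3676^j mod 6101 for j=0..34):
  0:1  1:3676  2:5362  3:4482  4:3132  5:645  6:3832  7:5324
  8:5117  9:709  10:1157  11:735  12:5218  13:5925  14:5831  15:1943
  16:4298  17:3959  18:2399  19:2779  20:2530  21:2356  22:3337  23:3802
  24:4862  25:2883  26:471  27:4813  28:5789  29:76  30:4831  31:4846
  32:5077  33:93  34:212
Giant step factor: 3676^(-35) ≡ 3311 (mod 6101).
Scan 900·3311^i mod 6101 for i = 0, 1, …:
  i=0: 900   i=1: 2612   i=2: 3215   i=3: 4721
  i=4: 469   i=5: 3205   i=6: 2116   i=7: 2128
  i=8: 5254   i=9: 2043     …   i=29: 5165
  i=30: 212
Match at i=30, j=34: x = 30·35 + 34 = 1084.

1084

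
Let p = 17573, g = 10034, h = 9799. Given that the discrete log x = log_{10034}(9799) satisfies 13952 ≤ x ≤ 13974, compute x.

13971

Compute 10034^13952 mod 17573 = 17526, then multiply by 10034 repeatedly:
  10034^13952=17526  10034^13953=2873  10034^13954=7962  10034^13955=3850  10034^13956=5446
  10034^13957=10707  10034^13958=10289  10034^13959=16024  10034^13960=9439  10034^13961=10029
  10034^13962=7988  10034^13963=1139  10034^13964=6276  10034^13965=9325  10034^13966=8398
  10034^13967=2997  10034^13968=4495  10034^13969=10512  10034^13970=4262  10034^13971=9799
Found 9799 at exponent 13971.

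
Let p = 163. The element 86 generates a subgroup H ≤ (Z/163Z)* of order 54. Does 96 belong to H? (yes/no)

96 ∈ ⟨86⟩ iff 96^54 ≡ 1 (mod 163), since |⟨86⟩| = 54.
96^54 mod 163 = 104.
Since 104 ≠ 1, 96 does not lie in the subgroup.

no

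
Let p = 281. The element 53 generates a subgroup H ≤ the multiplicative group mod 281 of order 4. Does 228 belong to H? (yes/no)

yes

⟨53⟩ has order 4; its elements mod 281 are {1, 53, 228, 280}.
228 is in this set.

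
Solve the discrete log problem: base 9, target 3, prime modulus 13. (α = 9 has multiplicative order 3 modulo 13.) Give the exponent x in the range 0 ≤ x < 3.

2

Successive powers of 9 modulo 13:
  9^0=1  9^1=9  9^2=3
So 9^2 ≡ 3 (mod 13), giving x = 2.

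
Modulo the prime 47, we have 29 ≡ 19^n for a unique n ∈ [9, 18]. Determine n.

Compute 19^9 mod 47 = 20, then multiply by 19 repeatedly:
  19^9=20  19^10=4  19^11=29
Found 29 at exponent 11.

11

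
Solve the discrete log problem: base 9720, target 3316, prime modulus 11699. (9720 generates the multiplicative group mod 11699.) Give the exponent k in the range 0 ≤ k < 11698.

559

Baby-step giant-step with m = ceil(sqrt(11698)) = 109.
Baby table (9720^j mod 11699 for j=0..108):
  0:1  1:9720  2:8975  3:9256  4:3010  5:9700  6:1759  7:5241
  8:5074  9:7995  10:6642  11:5158  12:5545  13:107  14:10528  15:1007
  16:7676  17:6197  18:8388  19:1029  20:10934  21:4764  22:1438  23:8754
  24:2053  25:8365  26:11449  27:3392  28:2458  29:2402  30:7935  31:8392
  32:4812  33:38  34:6691  35:1779  36:758  37:9089  38:5931  39:8347
  40:275  41:5628  42:11335  43:6717  44:8820  45:128  46:4066  47:2298
  48:3169  49:10912  50:1506  51:2871  52:4005  53:6027  54:5547  55:7848
  56:5080  57:7820  58:1997  59:2199  60:207  61:11511  62:9383  63:9055
  64:3023  65:7371  66:1444  67:8579  68:9107  69:5406  70:6111  71:3097
  72:1313  73:10450  74:3282  75:9566  76:9567  77:7588  78:4864  79:2421
  80:5431  81:3432  82:5191  83:10432  84:3807  85:103  86:6745  87:204
  88:5749  89:5856  90:4685  91:5692  92:1669  93:7866  94:4555  95:5584
  96:4819  97:9583  98:11021  99:8076  100:10129  101:6795  102:6545  103:9937
  104:696  105:3098  106:11033  107:7726  108:839
Giant step factor: 9720^(-109) ≡ 1374 (mod 11699).
Scan 3316·1374^i mod 11699 for i = 0, 1, …:
  i=0: 3316   i=1: 5273   i=2: 3421   i=3: 9155
  i=4: 2545   i=5: 10528
Match at i=5, j=14: k = 5·109 + 14 = 559.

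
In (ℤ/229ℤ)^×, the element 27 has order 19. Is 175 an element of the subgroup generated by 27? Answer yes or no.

no

175 ∈ ⟨27⟩ iff 175^19 ≡ 1 (mod 229), since |⟨27⟩| = 19.
175^19 mod 229 = 122.
Since 122 ≠ 1, 175 does not lie in the subgroup.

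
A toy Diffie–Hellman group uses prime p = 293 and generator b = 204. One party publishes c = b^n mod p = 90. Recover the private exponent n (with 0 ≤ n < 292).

160

Baby-step giant-step with m = ceil(sqrt(292)) = 18.
Baby table (204^j mod 293 for j=0..17):
  0:1  1:204  2:10  3:282  4:100  5:183  6:121  7:72
  8:38  9:134  10:87  11:168  12:284  13:215  14:203  15:99
  16:272  17:111
Giant step factor: 204^(-18) ≡ 233 (mod 293).
Scan 90·233^i mod 293 for i = 0, 1, …:
  i=0: 90   i=1: 167   i=2: 235   i=3: 257
  i=4: 109   i=5: 199   i=6: 73   i=7: 15
  i=8: 272
Match at i=8, j=16: n = 8·18 + 16 = 160.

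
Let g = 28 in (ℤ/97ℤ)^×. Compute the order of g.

The order of 28 must divide p − 1 = 96 = 2^5 · 3.
Divisors: 1, 2, 3, 4, 6, 8, 12, 16, 24, 32, 48, 96.
Check each in increasing order: 28^1 ≡ 28;  28^2 ≡ 8;  28^3 ≡ 30;  28^4 ≡ 64;  28^6 ≡ 27;  28^8 ≡ 22;  28^12 ≡ 50;  28^16 ≡ 96;  28^24 ≡ 75;  28^32 ≡ 1.
Smallest exponent giving 1 is 32.

32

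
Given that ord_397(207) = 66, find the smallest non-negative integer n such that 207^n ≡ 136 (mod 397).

43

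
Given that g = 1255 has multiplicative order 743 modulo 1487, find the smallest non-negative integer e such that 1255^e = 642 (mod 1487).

717

Baby-step giant-step with m = ceil(sqrt(743)) = 28.
Baby table (1255^j mod 1487 for j=0..27):
  0:1  1:1255  2:292  3:658  4:505  5:313  6:247  7:689
  8:748  9:443  10:1314  11:1474  12:42  13:665  14:368  15:870
  16:392  17:1250  18:1452  19:685  20:189  21:762  22:169  23:941
  24:277  25:1164  26:586  27:852
Giant step factor: 1255^(-28) ≡ 542 (mod 1487).
Scan 642·542^i mod 1487 for i = 0, 1, …:
  i=0: 642   i=1: 6   i=2: 278   i=3: 489
  i=4: 352   i=5: 448   i=6: 435   i=7: 824
  i=8: 508   i=9: 241     …   i=24: 1407
  i=25: 1250
Match at i=25, j=17: e = 25·28 + 17 = 717.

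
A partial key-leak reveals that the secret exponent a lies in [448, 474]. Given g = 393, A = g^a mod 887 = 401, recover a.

Compute 393^448 mod 887 = 867, then multiply by 393 repeatedly:
  393^448=867  393^449=123  393^450=441  393^451=348  393^452=166
  393^453=487  393^454=686  393^455=837  393^456=751  393^457=659
  393^458=870  393^459=415  393^460=774  393^461=828  393^462=762
  393^463=547  393^464=317  393^465=401
Found 401 at exponent 465.

465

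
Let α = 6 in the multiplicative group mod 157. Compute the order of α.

156

The order of 6 must divide p − 1 = 156 = 2^2 · 3 · 13.
Divisors: 1, 2, 3, 4, 6, 12, 13, 26, 39, 52, 78, 156.
Check each in increasing order: 6^1 ≡ 6;  6^2 ≡ 36;  6^3 ≡ 59;  6^4 ≡ 40;  6^6 ≡ 27;  6^12 ≡ 101;  6^13 ≡ 135;  6^26 ≡ 13;  6^39 ≡ 28;  6^52 ≡ 12;  6^78 ≡ 156;  6^156 ≡ 1.
Smallest exponent giving 1 is 156.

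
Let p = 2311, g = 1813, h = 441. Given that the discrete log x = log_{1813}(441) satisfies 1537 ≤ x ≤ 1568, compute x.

1556

Compute 1813^1537 mod 2311 = 516, then multiply by 1813 repeatedly:
  1813^1537=516  1813^1538=1864  1813^1539=750  1813^1540=882  1813^1541=2165
  1813^1542=1067  1813^1543=164  1813^1544=1524  1813^1545=1367  1813^1546=979
  1813^1547=79  1813^1548=2256  1813^1549=1969  1813^1550=1613  1813^1551=954
  1813^1552=974  1813^1553=258  1813^1554=932  1813^1555=375  1813^1556=441
Found 441 at exponent 1556.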